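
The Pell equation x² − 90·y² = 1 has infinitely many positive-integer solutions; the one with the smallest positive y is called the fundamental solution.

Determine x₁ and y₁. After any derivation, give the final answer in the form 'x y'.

d=90: √d = [9; 2,18] (ℓ=2, even), read p_1/q_1
a_0=9:  p_0=9·1+0=9,  q_0=9·0+1=1
a_1=2:  p_1=2·9+1=19,  q_1=2·1+0=2
fundamental: x₁=19, y₁=2  (since 361 − 90·4 = 1)

19 2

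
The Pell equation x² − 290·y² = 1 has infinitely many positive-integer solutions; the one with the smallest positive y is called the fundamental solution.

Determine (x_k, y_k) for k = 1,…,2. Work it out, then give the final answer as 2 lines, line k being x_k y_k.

d=290: √d = [17; 34] (ℓ=1, odd), read p_1/q_1
step 0: (17, 1)  from 17·(1,0) + (0,1)
step 1: (579, 34)  from 34·(17,1) + (1,0)
→ (579, 34).  Check: 579²=335241, 290·34²=335240, difference 1.
(x_2, y_2) = (579·579 + 290·34·34, 579·34 + 34·579) = (670481, 39372)

579 34
670481 39372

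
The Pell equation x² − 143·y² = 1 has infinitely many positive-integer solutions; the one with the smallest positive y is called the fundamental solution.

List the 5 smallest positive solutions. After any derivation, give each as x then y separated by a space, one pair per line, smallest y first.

12 1
287 24
6876 575
164737 13776
3946812 330049

d=143: √d = [11; 1,22] (ℓ=2, even), read p_1/q_1
a_0=11:  p_0=11·1+0=11,  q_0=11·0+1=1
a_1=1:  p_1=1·11+1=12,  q_1=1·1+0=1
→ (12, 1).  Check: 12²=144, 143·1²=143, difference 1.
k=2:  x_2 = 12·12+143·1·1 = 287,  y_2 = 12·1+1·12 = 24
k=3:  x_3 = 12·287+143·1·24 = 6876,  y_3 = 12·24+1·287 = 575
k=4:  x_4 = 12·6876+143·1·575 = 164737,  y_4 = 12·575+1·6876 = 13776
k=5:  x_5 = 12·164737+143·1·13776 = 3946812,  y_5 = 12·13776+1·164737 = 330049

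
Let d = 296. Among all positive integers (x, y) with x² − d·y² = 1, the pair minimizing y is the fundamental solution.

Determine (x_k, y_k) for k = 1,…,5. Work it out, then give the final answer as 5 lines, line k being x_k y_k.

3699 215
27365201 1590570
202447753299 11767036645
1497708451540801 87052535509140
11080046922051092499 644014645929581075

√296 → a₀=17, period (4,1,7,1,4,34); ℓ=6 even so k=5
k=0  a_k=17  p_k/q_k = 17/1
…
k=4  a_k=1  p_k/q_k = 757/44
k=5  a_k=4  p_k/q_k = 3699/215
→ (3699, 215).  Check: 3699²=13682601, 296·215²=13682600, difference 1.
n=2: (3699,215)∘(3699,215) = (3699·3699+296·215·215, 3699·215+215·3699) = (27365201,1590570)
n=3: (27365201,1590570)∘(3699,215) = (3699·27365201+296·215·1590570, 3699·1590570+215·27365201) = (202447753299,11767036645)
n=4: (202447753299,11767036645)∘(3699,215) = (3699·202447753299+296·215·11767036645, 3699·11767036645+215·202447753299) = (1497708451540801,87052535509140)
n=5: (1497708451540801,87052535509140)∘(3699,215) = (3699·1497708451540801+296·215·87052535509140, 3699·87052535509140+215·1497708451540801) = (11080046922051092499,644014645929581075)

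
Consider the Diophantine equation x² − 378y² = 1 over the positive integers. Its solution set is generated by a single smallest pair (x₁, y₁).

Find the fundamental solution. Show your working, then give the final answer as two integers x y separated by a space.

8749 450

√378 → a₀=19, period (2,3,1,4,1,3,2,38); ℓ=8 even so k=7
i=0: a=19 ⇒ p=19, q=1
…
i=2: a=3 ⇒ p=136, q=7
…
i=5: a=1 ⇒ p=1011, q=52
i=6: a=3 ⇒ p=3869, q=199
i=7: a=2 ⇒ p=8749, q=450
fundamental: x₁=8749, y₁=450  (since 76545001 − 378·202500 = 1)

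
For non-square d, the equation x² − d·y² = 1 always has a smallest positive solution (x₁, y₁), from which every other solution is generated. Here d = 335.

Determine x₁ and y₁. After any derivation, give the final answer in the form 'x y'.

√335 = [18; 3,3,3,36, …], period ℓ=4 (even) → k=3
a_0=18:  p_0=18·1+0=18,  q_0=18·0+1=1
…
a_2=3:  p_2=3·55+18=183,  q_2=3·3+1=10
a_3=3:  p_3=3·183+55=604,  q_3=3·10+3=33
→ (604, 33).  Check: 604²=364816, 335·33²=364815, difference 1.

604 33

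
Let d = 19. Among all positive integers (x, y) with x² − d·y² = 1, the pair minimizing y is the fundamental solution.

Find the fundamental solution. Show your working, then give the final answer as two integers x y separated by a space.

170 39

d=19: √d = [4; 2,1,3,1,2,8] (ℓ=6, even), read p_5/q_5
i=0: a=4 ⇒ p=4, q=1
i=1: a=2 ⇒ p=9, q=2
…
i=4: a=1 ⇒ p=61, q=14
i=5: a=2 ⇒ p=170, q=39
→ (170, 39).  Check: 170²=28900, 19·39²=28899, difference 1.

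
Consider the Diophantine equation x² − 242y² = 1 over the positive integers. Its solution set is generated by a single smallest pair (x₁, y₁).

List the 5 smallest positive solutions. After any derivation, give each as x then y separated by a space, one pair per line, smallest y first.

d=242: √d = [15; 1,1,3,1,14,1,3,1,1,30] (ℓ=10, even), read p_9/q_9
step 0: (15, 1)  from 15·(1,0) + (0,1)
step 1: (16, 1)  from 1·(15,1) + (1,0)
step 2: (31, 2)  from 1·(16,1) + (15,1)
step 3: (109, 7)  from 3·(31,2) + (16,1)
step 4: (140, 9)  from 1·(109,7) + (31,2)
…
step 6: (2209, 142)  from 1·(2069,133) + (140,9)
step 7: (8696, 559)  from 3·(2209,142) + (2069,133)
step 8: (10905, 701)  from 1·(8696,559) + (2209,142)
step 9: (19601, 1260)  from 1·(10905,701) + (8696,559)
fundamental: x₁=19601, y₁=1260  (since 384199201 − 242·1587600 = 1)
(19601+1260√242)^2 = 768398401 + 49394520√242
(19601+1260√242)^3 = 30122754096401 + 1936363971780√242
(19601+1260√242)^4 = 1180872205318713601 + 75909340372325040√242
(19601+1260√242)^5 = 46292552162781456490001 + 2975797959339522246300√242

19601 1260
768398401 49394520
30122754096401 1936363971780
1180872205318713601 75909340372325040
46292552162781456490001 2975797959339522246300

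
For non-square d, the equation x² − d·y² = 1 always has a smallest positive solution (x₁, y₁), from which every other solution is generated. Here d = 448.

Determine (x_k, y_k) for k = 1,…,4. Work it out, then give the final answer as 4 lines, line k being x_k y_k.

127 6
32257 1524
8193151 387090
2081028097 98319336

√448 = [21; 6,42, …], period ℓ=2 (even) → k=1
step 0: (21, 1)  from 21·(1,0) + (0,1)
step 1: (127, 6)  from 6·(21,1) + (1,0)
→ (127, 6).  Check: 127²=16129, 448·6²=16128, difference 1.
k=2:  x_2 = 127·127+448·6·6 = 32257,  y_2 = 127·6+6·127 = 1524
k=3:  x_3 = 127·32257+448·6·1524 = 8193151,  y_3 = 127·1524+6·32257 = 387090
k=4:  x_4 = 127·8193151+448·6·387090 = 2081028097,  y_4 = 127·387090+6·8193151 = 98319336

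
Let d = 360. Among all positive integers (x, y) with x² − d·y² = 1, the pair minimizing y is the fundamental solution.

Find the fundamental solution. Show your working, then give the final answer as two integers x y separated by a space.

√360 = [18; 1,36, …], period ℓ=2 (even) → k=1
step 0: (18, 1)  from 18·(1,0) + (0,1)
step 1: (19, 1)  from 1·(18,1) + (1,0)
→ (19, 1).  Check: 19²=361, 360·1²=360, difference 1.

19 1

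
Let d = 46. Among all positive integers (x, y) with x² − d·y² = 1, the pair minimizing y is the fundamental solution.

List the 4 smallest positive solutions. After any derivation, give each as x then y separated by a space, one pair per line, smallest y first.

24335 3588
1184384449 174627960
57643991108495 8499142809612
2805533046066067201 413653280369188080

√46 = [6; 1,3,1,1,2,6,2,1,1,3,1,12, …], period ℓ=12 (even) → k=11
step 0: (6, 1)  from 6·(1,0) + (0,1)
step 1: (7, 1)  from 1·(6,1) + (1,0)
…
step 5: (156, 23)  from 2·(61,9) + (34,5)
…
step 9: (5297, 781)  from 1·(3147,464) + (2150,317)
step 10: (19038, 2807)  from 3·(5297,781) + (3147,464)
step 11: (24335, 3588)  from 1·(19038,2807) + (5297,781)
fundamental: x₁=24335, y₁=3588  (since 592192225 − 46·12873744 = 1)
(24335+3588√46)^2 = 1184384449 + 174627960√46
(24335+3588√46)^3 = 57643991108495 + 8499142809612√46
(24335+3588√46)^4 = 2805533046066067201 + 413653280369188080√46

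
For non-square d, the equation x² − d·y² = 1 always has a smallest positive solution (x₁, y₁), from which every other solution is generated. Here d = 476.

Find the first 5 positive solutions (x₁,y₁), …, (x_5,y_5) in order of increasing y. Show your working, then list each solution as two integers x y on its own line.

√476 = [21; 1,4,2,10,2,4,1,42, …], period ℓ=8 (even) → k=7
a_0=21:  p_0=21·1+0=21,  q_0=21·0+1=1
…
a_6=4:  p_6=4·5258+2509=23541,  q_6=4·241+115=1079
a_7=1:  p_7=1·23541+5258=28799,  q_7=1·1079+241=1320
(x₁, y₁) = (28799, 1320);  28799² − 476·1320² = 1 ✓
k=2:  x_2 = 28799·28799+476·1320·1320 = 1658764801,  y_2 = 28799·1320+1320·28799 = 76029360
k=3:  x_3 = 28799·1658764801+476·1320·76029360 = 95541534979199,  y_3 = 28799·76029360+1320·1658764801 = 4379139075960
k=4:  x_4 = 28799·95541534979199+476·1320·4379139075960 = 5503001330073139201,  y_4 = 28799·4379139075960+1320·95541534979199 = 252229652421114720
k=5:  x_5 = 28799·5503001330073139201+476·1320·252229652421114720 = 316961870514011136719999,  y_5 = 28799·252229652421114720+1320·5503001330073139201 = 14527923515772226566600

28799 1320
1658764801 76029360
95541534979199 4379139075960
5503001330073139201 252229652421114720
316961870514011136719999 14527923515772226566600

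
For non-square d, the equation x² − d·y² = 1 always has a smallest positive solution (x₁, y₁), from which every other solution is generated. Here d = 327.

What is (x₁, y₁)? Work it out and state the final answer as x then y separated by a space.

√327 → a₀=18, period (12,36); ℓ=2 even so k=1
step 0: (18, 1)  from 18·(1,0) + (0,1)
step 1: (217, 12)  from 12·(18,1) + (1,0)
→ (217, 12).  Check: 217²=47089, 327·12²=47088, difference 1.

217 12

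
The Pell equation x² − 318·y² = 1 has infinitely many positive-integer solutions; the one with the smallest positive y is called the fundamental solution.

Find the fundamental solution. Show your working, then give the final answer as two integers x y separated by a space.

107 6

√318 = [17; 1,4,1,34, …], period ℓ=4 (even) → k=3
i=0: a=17 ⇒ p=17, q=1
…
i=2: a=4 ⇒ p=89, q=5
i=3: a=1 ⇒ p=107, q=6
→ (107, 6).  Check: 107²=11449, 318·6²=11448, difference 1.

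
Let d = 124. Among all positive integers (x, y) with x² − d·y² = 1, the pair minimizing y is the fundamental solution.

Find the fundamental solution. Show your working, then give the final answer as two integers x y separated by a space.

√124 = [11; 7,2,1,1,1,…,2,7,22, …], period ℓ=16 (even) → k=15
step 0: (11, 1)  from 11·(1,0) + (0,1)
step 1: (78, 7)  from 7·(11,1) + (1,0)
…
step 5: (657, 59)  from 1·(412,37) + (245,22)
…
step 8: (14543, 1306)  from 4·(3040,273) + (2383,214)
…
step 10: (67292, 6043)  from 3·(17583,1579) + (14543,1306)
step 11: (84875, 7622)  from 1·(67292,6043) + (17583,1579)
…
step 14: (626251, 56239)  from 2·(237042,21287) + (152167,13665)
step 15: (4620799, 414960)  from 7·(626251,56239) + (237042,21287)
(x₁, y₁) = (4620799, 414960);  4620799² − 124·414960² = 1 ✓

4620799 414960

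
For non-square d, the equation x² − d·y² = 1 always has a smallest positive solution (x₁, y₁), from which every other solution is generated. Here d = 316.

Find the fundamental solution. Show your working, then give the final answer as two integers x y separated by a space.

12799 720

d=316: √d = [17; 1,3,2,8,2,3,1,34] (ℓ=8, even), read p_7/q_7
step 0: (17, 1)  from 17·(1,0) + (0,1)
step 1: (18, 1)  from 1·(17,1) + (1,0)
…
step 5: (2862, 161)  from 2·(1351,76) + (160,9)
step 6: (9937, 559)  from 3·(2862,161) + (1351,76)
step 7: (12799, 720)  from 1·(9937,559) + (2862,161)
(x₁, y₁) = (12799, 720);  12799² − 316·720² = 1 ✓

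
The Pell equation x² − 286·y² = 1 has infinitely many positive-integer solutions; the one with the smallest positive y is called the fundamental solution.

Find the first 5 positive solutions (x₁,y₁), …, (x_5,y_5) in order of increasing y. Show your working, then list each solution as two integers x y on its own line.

[16; 1,10,3,3,2,3,3,10,1,32] for √286; ℓ=10 ⇒ convergent index 9
i=0: a=16 ⇒ p=16, q=1
…
i=2: a=10 ⇒ p=186, q=11
i=3: a=3 ⇒ p=575, q=34
…
i=6: a=3 ⇒ p=15102, q=893
…
i=8: a=10 ⇒ p=512132, q=30283
i=9: a=1 ⇒ p=561835, q=33222
→ (561835, 33222).  Check: 561835²=315658567225, 286·33222²=315658567224, difference 1.
k=2:  x_2 = 561835·561835+286·33222·33222 = 631317134449,  y_2 = 561835·33222+33222·561835 = 37330564740
k=3:  x_3 = 561835·631317134449+286·33222·37330564740 = 709392124465745995,  y_3 = 561835·37330564740+33222·631317134449 = 41947235681362578
k=4:  x_4 = 561835·709392124465745995+286·33222·41947235681362578 = 797122648497793485067201,  y_4 = 561835·41947235681362578+33222·709392124465745995 = 47134850318039357456520
k=5:  x_5 = 561835·797122648497793485067201+286·33222·47134850318039357456520 = 895702806436806213240996001675,  y_5 = 561835·47134850318039357456520+33222·797122648497793485067201 = 52964017256829337557486465822

561835 33222
631317134449 37330564740
709392124465745995 41947235681362578
797122648497793485067201 47134850318039357456520
895702806436806213240996001675 52964017256829337557486465822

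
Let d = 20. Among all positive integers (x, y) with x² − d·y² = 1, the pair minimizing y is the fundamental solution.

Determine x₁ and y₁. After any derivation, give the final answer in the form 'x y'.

d=20: √d = [4; 2,8] (ℓ=2, even), read p_1/q_1
k=0  a_k=4  p_k/q_k = 4/1
k=1  a_k=2  p_k/q_k = 9/2
→ (9, 2).  Check: 9²=81, 20·2²=80, difference 1.

9 2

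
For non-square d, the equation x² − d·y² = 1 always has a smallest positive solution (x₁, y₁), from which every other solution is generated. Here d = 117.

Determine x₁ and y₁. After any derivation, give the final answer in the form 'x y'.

√117 → a₀=10, period (1,4,2,4,1,20); ℓ=6 even so k=5
a_0=10:  p_0=10·1+0=10,  q_0=10·0+1=1
a_1=1:  p_1=1·10+1=11,  q_1=1·1+0=1
…
a_4=4:  p_4=4·119+54=530,  q_4=4·11+5=49
a_5=1:  p_5=1·530+119=649,  q_5=1·49+11=60
fundamental: x₁=649, y₁=60  (since 421201 − 117·3600 = 1)

649 60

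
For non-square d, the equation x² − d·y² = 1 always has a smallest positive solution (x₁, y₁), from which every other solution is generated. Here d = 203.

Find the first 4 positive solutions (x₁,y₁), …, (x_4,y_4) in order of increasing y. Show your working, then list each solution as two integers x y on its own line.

d=203: √d = [14; 4,28] (ℓ=2, even), read p_1/q_1
k=0  a_k=14  p_k/q_k = 14/1
k=1  a_k=4  p_k/q_k = 57/4
(x₁, y₁) = (57, 4);  57² − 203·4² = 1 ✓
(x_2, y_2) = (57·57 + 203·4·4, 57·4 + 4·57) = (6497, 456)
(x_3, y_3) = (57·6497 + 203·4·456, 57·456 + 4·6497) = (740601, 51980)
(x_4, y_4) = (57·740601 + 203·4·51980, 57·51980 + 4·740601) = (84422017, 5925264)

57 4
6497 456
740601 51980
84422017 5925264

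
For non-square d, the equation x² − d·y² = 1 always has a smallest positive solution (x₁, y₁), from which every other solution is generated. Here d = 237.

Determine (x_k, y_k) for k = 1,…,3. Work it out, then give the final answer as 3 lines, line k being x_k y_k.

d=237: √d = [15; 2,1,1,7,10,7,1,1,2,30] (ℓ=10, even), read p_9/q_9
step 0: (15, 1)  from 15·(1,0) + (0,1)
step 1: (31, 2)  from 2·(15,1) + (1,0)
step 2: (46, 3)  from 1·(31,2) + (15,1)
step 3: (77, 5)  from 1·(46,3) + (31,2)
step 4: (585, 38)  from 7·(77,5) + (46,3)
step 5: (5927, 385)  from 10·(585,38) + (77,5)
…
step 7: (48001, 3118)  from 1·(42074,2733) + (5927,385)
step 8: (90075, 5851)  from 1·(48001,3118) + (42074,2733)
step 9: (228151, 14820)  from 2·(90075,5851) + (48001,3118)
fundamental: x₁=228151, y₁=14820  (since 52052878801 − 237·219632400 = 1)
(x_2, y_2) = (228151·228151 + 237·14820·14820, 228151·14820 + 14820·228151) = (104105757601, 6762395640)
(x_3, y_3) = (228151·104105757601 + 237·14820·6762395640, 228151·6762395640 + 14820·104105757601) = (47503665404623351, 3085694655308460)

228151 14820
104105757601 6762395640
47503665404623351 3085694655308460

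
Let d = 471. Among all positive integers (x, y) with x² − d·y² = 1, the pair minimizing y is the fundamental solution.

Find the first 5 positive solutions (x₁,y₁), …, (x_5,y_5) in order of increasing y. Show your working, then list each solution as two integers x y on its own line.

[21; 1,2,2,1,3,…,2,1,42] for √471; ℓ=14 ⇒ convergent index 13
a_0=21:  p_0=21·1+0=21,  q_0=21·0+1=1
…
a_2=2:  p_2=2·22+21=65,  q_2=2·1+1=3
…
a_9=3:  p_9=3·198665+48809=644804,  q_9=3·9154+2249=29711
…
a_12=2:  p_12=2·2331742+843469=5506953,  q_12=2·107441+38865=253747
a_13=1:  p_13=1·5506953+2331742=7838695,  q_13=1·253747+107441=361188
fundamental: x₁=7838695, y₁=361188  (since 61445139303025 − 471·130456771344 = 1)
(x_2, y_2) = (7838695·7838695 + 471·361188·361188, 7838695·361188 + 361188·7838695) = (122890278606049, 5662485139320)
(x_3, y_3) = (7838695·122890278606049 + 471·361188·5662485139320, 7838695·5662485139320 + 361188·122890278606049) = (1926598824915678693415, 88772987898323613612)
(x_4, y_4) = (7838695·1926598824915678693415 + 471·361188·88772987898323613612, 7838695·88772987898323613612 + 361188·1926598824915678693415) = (30204041151744689101078780801, 1391728752747293974319493360)
(x_5, y_5) = (7838695·30204041151744689101078780801 + 471·361188·1391728752747293974319493360, 7838695·1391728752747293974319493360 + 361188·30204041151744689101078780801) = (473520532711948744867536551663095975, 21818674431032810307068783683516788)

7838695 361188
122890278606049 5662485139320
1926598824915678693415 88772987898323613612
30204041151744689101078780801 1391728752747293974319493360
473520532711948744867536551663095975 21818674431032810307068783683516788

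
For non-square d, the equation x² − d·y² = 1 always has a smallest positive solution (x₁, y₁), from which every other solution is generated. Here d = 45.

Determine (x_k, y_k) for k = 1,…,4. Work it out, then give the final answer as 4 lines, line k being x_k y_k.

161 24
51841 7728
16692641 2488392
5374978561 801254496

√45 = [6; 1,2,2,2,1,12, …], period ℓ=6 (even) → k=5
i=0: a=6 ⇒ p=6, q=1
i=1: a=1 ⇒ p=7, q=1
i=2: a=2 ⇒ p=20, q=3
…
i=4: a=2 ⇒ p=114, q=17
i=5: a=1 ⇒ p=161, q=24
(x₁, y₁) = (161, 24);  161² − 45·24² = 1 ✓
n=2: (161,24)∘(161,24) = (161·161+45·24·24, 161·24+24·161) = (51841,7728)
n=3: (51841,7728)∘(161,24) = (161·51841+45·24·7728, 161·7728+24·51841) = (16692641,2488392)
n=4: (16692641,2488392)∘(161,24) = (161·16692641+45·24·2488392, 161·2488392+24·16692641) = (5374978561,801254496)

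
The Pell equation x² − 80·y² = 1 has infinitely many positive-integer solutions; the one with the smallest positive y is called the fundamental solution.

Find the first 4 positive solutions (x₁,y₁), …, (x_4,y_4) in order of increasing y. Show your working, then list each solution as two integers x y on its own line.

d=80: √d = [8; 1,16] (ℓ=2, even), read p_1/q_1
k=0  a_k=8  p_k/q_k = 8/1
k=1  a_k=1  p_k/q_k = 9/1
→ (9, 1).  Check: 9²=81, 80·1²=80, difference 1.
n=2: (9,1)∘(9,1) = (9·9+80·1·1, 9·1+1·9) = (161,18)
n=3: (161,18)∘(9,1) = (9·161+80·1·18, 9·18+1·161) = (2889,323)
n=4: (2889,323)∘(9,1) = (9·2889+80·1·323, 9·323+1·2889) = (51841,5796)

9 1
161 18
2889 323
51841 5796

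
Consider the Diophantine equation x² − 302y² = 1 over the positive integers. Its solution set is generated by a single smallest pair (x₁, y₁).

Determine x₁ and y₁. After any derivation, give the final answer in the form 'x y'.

4276623 246092

d=302: √d = [17; 2,1,1,1,4,…,1,2,34] (ℓ=16, even), read p_15/q_15
a_0=17:  p_0=17·1+0=17,  q_0=17·0+1=1
a_1=2:  p_1=2·17+1=35,  q_1=2·1+0=2
…
a_3=1:  p_3=1·52+35=87,  q_3=1·3+2=5
…
a_6=2:  p_6=2·643+139=1425,  q_6=2·37+8=82
a_7=1:  p_7=1·1425+643=2068,  q_7=1·82+37=119
a_8=16:  p_8=16·2068+1425=34513,  q_8=16·119+82=1986
…
a_11=4:  p_11=4·107675+36581=467281,  q_11=4·6196+2105=26889
…
a_14=1:  p_14=1·1042237+574956=1617193,  q_14=1·59974+33085=93059
a_15=2:  p_15=2·1617193+1042237=4276623,  q_15=2·93059+59974=246092
fundamental: x₁=4276623, y₁=246092  (since 18289504284129 − 302·60561272464 = 1)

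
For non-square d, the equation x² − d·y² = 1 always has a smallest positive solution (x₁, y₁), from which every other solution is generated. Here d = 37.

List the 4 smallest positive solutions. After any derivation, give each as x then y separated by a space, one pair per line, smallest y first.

73 12
10657 1752
1555849 255780
227143297 37342128

√37 = [6; 12, …], period ℓ=1 (odd) → k=1
a_0=6:  p_0=6·1+0=6,  q_0=6·0+1=1
a_1=12:  p_1=12·6+1=73,  q_1=12·1+0=12
fundamental: x₁=73, y₁=12  (since 5329 − 37·144 = 1)
n=2: (73,12)∘(73,12) = (73·73+37·12·12, 73·12+12·73) = (10657,1752)
n=3: (10657,1752)∘(73,12) = (73·10657+37·12·1752, 73·1752+12·10657) = (1555849,255780)
n=4: (1555849,255780)∘(73,12) = (73·1555849+37·12·255780, 73·255780+12·1555849) = (227143297,37342128)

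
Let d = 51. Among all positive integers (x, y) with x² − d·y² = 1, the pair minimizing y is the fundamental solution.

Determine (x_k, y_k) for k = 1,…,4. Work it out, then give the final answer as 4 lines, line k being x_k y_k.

50 7
4999 700
499850 69993
49980001 6998600

√51 → a₀=7, period (7,14); ℓ=2 even so k=1
step 0: (7, 1)  from 7·(1,0) + (0,1)
step 1: (50, 7)  from 7·(7,1) + (1,0)
(x₁, y₁) = (50, 7);  50² − 51·7² = 1 ✓
n=2: (50,7)∘(50,7) = (50·50+51·7·7, 50·7+7·50) = (4999,700)
n=3: (4999,700)∘(50,7) = (50·4999+51·7·700, 50·700+7·4999) = (499850,69993)
n=4: (499850,69993)∘(50,7) = (50·499850+51·7·69993, 50·69993+7·499850) = (49980001,6998600)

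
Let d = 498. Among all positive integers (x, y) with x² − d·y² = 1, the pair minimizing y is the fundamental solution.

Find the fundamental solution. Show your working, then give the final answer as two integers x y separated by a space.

√498 → a₀=22, period (3,6,22,6,3,44); ℓ=6 even so k=5
k=0  a_k=22  p_k/q_k = 22/1
k=1  a_k=3  p_k/q_k = 67/3
k=2  a_k=6  p_k/q_k = 424/19
k=3  a_k=22  p_k/q_k = 9395/421
k=4  a_k=6  p_k/q_k = 56794/2545
k=5  a_k=3  p_k/q_k = 179777/8056
→ (179777, 8056).  Check: 179777²=32319769729, 498·8056²=32319769728, difference 1.

179777 8056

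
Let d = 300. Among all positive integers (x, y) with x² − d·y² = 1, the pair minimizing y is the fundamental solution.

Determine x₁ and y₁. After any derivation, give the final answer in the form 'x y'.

d=300: √d = [17; 3,8,3,34] (ℓ=4, even), read p_3/q_3
step 0: (17, 1)  from 17·(1,0) + (0,1)
…
step 2: (433, 25)  from 8·(52,3) + (17,1)
step 3: (1351, 78)  from 3·(433,25) + (52,3)
→ (1351, 78).  Check: 1351²=1825201, 300·78²=1825200, difference 1.

1351 78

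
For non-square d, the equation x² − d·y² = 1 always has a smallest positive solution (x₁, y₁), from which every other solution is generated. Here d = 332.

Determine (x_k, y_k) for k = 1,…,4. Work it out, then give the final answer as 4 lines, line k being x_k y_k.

13447 738
361643617 19847772
9726043422151 533785979430
261572211433685377 14355640110942648

[18; 4,1,1,8,1,1,4,36] for √332; ℓ=8 ⇒ convergent index 7
step 0: (18, 1)  from 18·(1,0) + (0,1)
step 1: (73, 4)  from 4·(18,1) + (1,0)
…
step 3: (164, 9)  from 1·(91,5) + (73,4)
step 4: (1403, 77)  from 8·(164,9) + (91,5)
step 5: (1567, 86)  from 1·(1403,77) + (164,9)
step 6: (2970, 163)  from 1·(1567,86) + (1403,77)
step 7: (13447, 738)  from 4·(2970,163) + (1567,86)
→ (13447, 738).  Check: 13447²=180821809, 332·738²=180821808, difference 1.
k=2:  x_2 = 13447·13447+332·738·738 = 361643617,  y_2 = 13447·738+738·13447 = 19847772
k=3:  x_3 = 13447·361643617+332·738·19847772 = 9726043422151,  y_3 = 13447·19847772+738·361643617 = 533785979430
k=4:  x_4 = 13447·9726043422151+332·738·533785979430 = 261572211433685377,  y_4 = 13447·533785979430+738·9726043422151 = 14355640110942648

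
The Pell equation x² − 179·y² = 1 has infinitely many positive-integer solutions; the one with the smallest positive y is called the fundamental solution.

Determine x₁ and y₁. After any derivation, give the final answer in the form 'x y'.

4190210 313191

[13; 2,1,1,1,3,…,1,2,26] for √179; ℓ=14 ⇒ convergent index 13
i=0: a=13 ⇒ p=13, q=1
…
i=3: a=1 ⇒ p=67, q=5
i=4: a=1 ⇒ p=107, q=8
i=5: a=3 ⇒ p=388, q=29
i=6: a=5 ⇒ p=2047, q=153
…
i=9: a=3 ⇒ p=438125, q=32747
…
i=11: a=1 ⇒ p=1013292, q=75737
i=12: a=1 ⇒ p=1588459, q=118727
i=13: a=2 ⇒ p=4190210, q=313191
→ (4190210, 313191).  Check: 4190210²=17557859844100, 179·313191²=17557859844099, difference 1.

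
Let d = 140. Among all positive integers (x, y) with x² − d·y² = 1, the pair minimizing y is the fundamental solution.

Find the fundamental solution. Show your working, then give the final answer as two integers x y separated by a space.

d=140: √d = [11; 1,4,1,22] (ℓ=4, even), read p_3/q_3
a_0=11:  p_0=11·1+0=11,  q_0=11·0+1=1
a_1=1:  p_1=1·11+1=12,  q_1=1·1+0=1
a_2=4:  p_2=4·12+11=59,  q_2=4·1+1=5
a_3=1:  p_3=1·59+12=71,  q_3=1·5+1=6
fundamental: x₁=71, y₁=6  (since 5041 − 140·36 = 1)

71 6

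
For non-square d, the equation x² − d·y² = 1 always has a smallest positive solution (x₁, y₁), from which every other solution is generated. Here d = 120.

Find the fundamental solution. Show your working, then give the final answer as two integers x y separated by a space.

√120 = [10; 1,20, …], period ℓ=2 (even) → k=1
a_0=10:  p_0=10·1+0=10,  q_0=10·0+1=1
a_1=1:  p_1=1·10+1=11,  q_1=1·1+0=1
→ (11, 1).  Check: 11²=121, 120·1²=120, difference 1.

11 1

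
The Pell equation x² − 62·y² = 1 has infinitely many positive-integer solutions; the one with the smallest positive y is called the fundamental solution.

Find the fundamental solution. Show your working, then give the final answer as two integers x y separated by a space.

63 8

[7; 1,6,1,14] for √62; ℓ=4 ⇒ convergent index 3
k=0  a_k=7  p_k/q_k = 7/1
…
k=2  a_k=6  p_k/q_k = 55/7
k=3  a_k=1  p_k/q_k = 63/8
fundamental: x₁=63, y₁=8  (since 3969 − 62·64 = 1)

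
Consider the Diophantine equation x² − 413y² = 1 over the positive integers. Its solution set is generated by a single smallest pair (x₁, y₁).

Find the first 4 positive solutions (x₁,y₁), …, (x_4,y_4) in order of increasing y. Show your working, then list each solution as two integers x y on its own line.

113399 5580
25718666401 1265532840
5832942102300599 287020317040740
1322899602891852585601 65095633862940217680

√413 → a₀=20, period (3,9,1,4,1,9,3,40); ℓ=8 even so k=7
step 0: (20, 1)  from 20·(1,0) + (0,1)
step 1: (61, 3)  from 3·(20,1) + (1,0)
step 2: (569, 28)  from 9·(61,3) + (20,1)
…
step 5: (3719, 183)  from 1·(3089,152) + (630,31)
step 6: (36560, 1799)  from 9·(3719,183) + (3089,152)
step 7: (113399, 5580)  from 3·(36560,1799) + (3719,183)
→ (113399, 5580).  Check: 113399²=12859333201, 413·5580²=12859333200, difference 1.
(113399+5580√413)^2 = 25718666401 + 1265532840√413
(113399+5580√413)^3 = 5832942102300599 + 287020317040740√413
(113399+5580√413)^4 = 1322899602891852585601 + 65095633862940217680√413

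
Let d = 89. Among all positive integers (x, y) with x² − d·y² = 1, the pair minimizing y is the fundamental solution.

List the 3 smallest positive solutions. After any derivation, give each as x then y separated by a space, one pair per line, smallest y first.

d=89: √d = [9; 2,3,3,2,18] (ℓ=5, odd), read p_9/q_9
i=0: a=9 ⇒ p=9, q=1
i=1: a=2 ⇒ p=19, q=2
…
i=3: a=3 ⇒ p=217, q=23
…
i=5: a=18 ⇒ p=9217, q=977
i=6: a=2 ⇒ p=18934, q=2007
i=7: a=3 ⇒ p=66019, q=6998
i=8: a=3 ⇒ p=216991, q=23001
i=9: a=2 ⇒ p=500001, q=53000
(x₁, y₁) = (500001, 53000);  500001² − 89·53000² = 1 ✓
k=2:  x_2 = 500001·500001+89·53000·53000 = 500002000001,  y_2 = 500001·53000+53000·500001 = 53000106000
k=3:  x_3 = 500001·500002000001+89·53000·53000106000 = 500003000004500001,  y_3 = 500001·53000106000+53000·500002000001 = 53000212000159000

500001 53000
500002000001 53000106000
500003000004500001 53000212000159000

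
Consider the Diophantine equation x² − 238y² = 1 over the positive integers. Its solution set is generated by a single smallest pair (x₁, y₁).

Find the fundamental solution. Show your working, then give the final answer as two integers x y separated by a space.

11663 756

√238 = [15; 2,2,1,14,1,2,2,30, …], period ℓ=8 (even) → k=7
i=0: a=15 ⇒ p=15, q=1
…
i=4: a=14 ⇒ p=1589, q=103
…
i=6: a=2 ⇒ p=4983, q=323
i=7: a=2 ⇒ p=11663, q=756
fundamental: x₁=11663, y₁=756  (since 136025569 − 238·571536 = 1)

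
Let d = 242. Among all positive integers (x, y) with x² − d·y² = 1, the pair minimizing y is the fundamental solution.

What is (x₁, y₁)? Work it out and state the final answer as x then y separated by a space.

[15; 1,1,3,1,14,1,3,1,1,30] for √242; ℓ=10 ⇒ convergent index 9
step 0: (15, 1)  from 15·(1,0) + (0,1)
step 1: (16, 1)  from 1·(15,1) + (1,0)
step 2: (31, 2)  from 1·(16,1) + (15,1)
step 3: (109, 7)  from 3·(31,2) + (16,1)
step 4: (140, 9)  from 1·(109,7) + (31,2)
step 5: (2069, 133)  from 14·(140,9) + (109,7)
…
step 8: (10905, 701)  from 1·(8696,559) + (2209,142)
step 9: (19601, 1260)  from 1·(10905,701) + (8696,559)
fundamental: x₁=19601, y₁=1260  (since 384199201 − 242·1587600 = 1)

19601 1260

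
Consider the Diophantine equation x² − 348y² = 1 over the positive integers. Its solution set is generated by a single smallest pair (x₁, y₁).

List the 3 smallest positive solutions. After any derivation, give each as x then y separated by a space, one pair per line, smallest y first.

d=348: √d = [18; 1,1,1,8,1,1,1,36] (ℓ=8, even), read p_7/q_7
a_0=18:  p_0=18·1+0=18,  q_0=18·0+1=1
…
a_6=1:  p_6=1·541+485=1026,  q_6=1·29+26=55
a_7=1:  p_7=1·1026+541=1567,  q_7=1·55+29=84
→ (1567, 84).  Check: 1567²=2455489, 348·84²=2455488, difference 1.
k=2:  x_2 = 1567·1567+348·84·84 = 4910977,  y_2 = 1567·84+84·1567 = 263256
k=3:  x_3 = 1567·4910977+348·84·263256 = 15391000351,  y_3 = 1567·263256+84·4910977 = 825044220

1567 84
4910977 263256
15391000351 825044220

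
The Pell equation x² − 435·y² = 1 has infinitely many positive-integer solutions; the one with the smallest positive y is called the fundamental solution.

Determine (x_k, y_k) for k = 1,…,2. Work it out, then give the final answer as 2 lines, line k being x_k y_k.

√435 = [20; 1,5,1,40, …], period ℓ=4 (even) → k=3
step 0: (20, 1)  from 20·(1,0) + (0,1)
step 1: (21, 1)  from 1·(20,1) + (1,0)
step 2: (125, 6)  from 5·(21,1) + (20,1)
step 3: (146, 7)  from 1·(125,6) + (21,1)
→ (146, 7).  Check: 146²=21316, 435·7²=21315, difference 1.
(x_2, y_2) = (146·146 + 435·7·7, 146·7 + 7·146) = (42631, 2044)

146 7
42631 2044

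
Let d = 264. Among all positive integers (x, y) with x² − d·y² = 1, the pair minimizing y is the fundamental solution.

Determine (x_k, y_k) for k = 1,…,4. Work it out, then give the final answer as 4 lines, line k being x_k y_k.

65 4
8449 520
1098305 67596
142771201 8786960

√264 → a₀=16, period (4,32); ℓ=2 even so k=1
step 0: (16, 1)  from 16·(1,0) + (0,1)
step 1: (65, 4)  from 4·(16,1) + (1,0)
(x₁, y₁) = (65, 4);  65² − 264·4² = 1 ✓
k=2:  x_2 = 65·65+264·4·4 = 8449,  y_2 = 65·4+4·65 = 520
k=3:  x_3 = 65·8449+264·4·520 = 1098305,  y_3 = 65·520+4·8449 = 67596
k=4:  x_4 = 65·1098305+264·4·67596 = 142771201,  y_4 = 65·67596+4·1098305 = 8786960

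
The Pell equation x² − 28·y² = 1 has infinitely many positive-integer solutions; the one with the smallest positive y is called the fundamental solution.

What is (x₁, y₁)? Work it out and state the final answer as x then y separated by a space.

127 24

√28 → a₀=5, period (3,2,3,10); ℓ=4 even so k=3
a_0=5:  p_0=5·1+0=5,  q_0=5·0+1=1
a_1=3:  p_1=3·5+1=16,  q_1=3·1+0=3
a_2=2:  p_2=2·16+5=37,  q_2=2·3+1=7
a_3=3:  p_3=3·37+16=127,  q_3=3·7+3=24
→ (127, 24).  Check: 127²=16129, 28·24²=16128, difference 1.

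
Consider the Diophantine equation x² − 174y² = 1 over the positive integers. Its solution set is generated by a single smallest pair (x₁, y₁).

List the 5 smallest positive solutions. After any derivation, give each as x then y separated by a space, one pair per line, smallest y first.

√174 = [13; 5,4,5,26, …], period ℓ=4 (even) → k=3
i=0: a=13 ⇒ p=13, q=1
i=1: a=5 ⇒ p=66, q=5
i=2: a=4 ⇒ p=277, q=21
i=3: a=5 ⇒ p=1451, q=110
→ (1451, 110).  Check: 1451²=2105401, 174·110²=2105400, difference 1.
n=2: (1451,110)∘(1451,110) = (1451·1451+174·110·110, 1451·110+110·1451) = (4210801,319220)
n=3: (4210801,319220)∘(1451,110) = (1451·4210801+174·110·319220, 1451·319220+110·4210801) = (12219743051,926376330)
n=4: (12219743051,926376330)∘(1451,110) = (1451·12219743051+174·110·926376330, 1451·926376330+110·12219743051) = (35461690123201,2688343790440)
n=5: (35461690123201,2688343790440)∘(1451,110) = (1451·35461690123201+174·110·2688343790440, 1451·2688343790440+110·35461690123201) = (102909812517786251,7801572753480550)

1451 110
4210801 319220
12219743051 926376330
35461690123201 2688343790440
102909812517786251 7801572753480550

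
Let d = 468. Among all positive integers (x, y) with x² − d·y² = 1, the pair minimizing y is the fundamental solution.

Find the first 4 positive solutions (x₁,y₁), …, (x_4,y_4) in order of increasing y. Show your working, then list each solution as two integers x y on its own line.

649 30
842401 38940
1093435849 50544090
1419278889601 65606189880

[21; 1,1,1,2,1,1,1,42] for √468; ℓ=8 ⇒ convergent index 7
i=0: a=21 ⇒ p=21, q=1
…
i=2: a=1 ⇒ p=43, q=2
i=3: a=1 ⇒ p=65, q=3
…
i=5: a=1 ⇒ p=238, q=11
i=6: a=1 ⇒ p=411, q=19
i=7: a=1 ⇒ p=649, q=30
→ (649, 30).  Check: 649²=421201, 468·30²=421200, difference 1.
k=2:  x_2 = 649·649+468·30·30 = 842401,  y_2 = 649·30+30·649 = 38940
k=3:  x_3 = 649·842401+468·30·38940 = 1093435849,  y_3 = 649·38940+30·842401 = 50544090
k=4:  x_4 = 649·1093435849+468·30·50544090 = 1419278889601,  y_4 = 649·50544090+30·1093435849 = 65606189880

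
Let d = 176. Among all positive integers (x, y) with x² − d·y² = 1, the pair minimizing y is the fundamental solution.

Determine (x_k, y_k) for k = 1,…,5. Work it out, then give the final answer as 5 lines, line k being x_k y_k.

199 15
79201 5970
31521799 2376045
12545596801 945659940
4993116004999 376370280075

√176 = [13; 3,1,3,26, …], period ℓ=4 (even) → k=3
k=0  a_k=13  p_k/q_k = 13/1
k=1  a_k=3  p_k/q_k = 40/3
k=2  a_k=1  p_k/q_k = 53/4
k=3  a_k=3  p_k/q_k = 199/15
(x₁, y₁) = (199, 15);  199² − 176·15² = 1 ✓
k=2:  x_2 = 199·199+176·15·15 = 79201,  y_2 = 199·15+15·199 = 5970
k=3:  x_3 = 199·79201+176·15·5970 = 31521799,  y_3 = 199·5970+15·79201 = 2376045
k=4:  x_4 = 199·31521799+176·15·2376045 = 12545596801,  y_4 = 199·2376045+15·31521799 = 945659940
k=5:  x_5 = 199·12545596801+176·15·945659940 = 4993116004999,  y_5 = 199·945659940+15·12545596801 = 376370280075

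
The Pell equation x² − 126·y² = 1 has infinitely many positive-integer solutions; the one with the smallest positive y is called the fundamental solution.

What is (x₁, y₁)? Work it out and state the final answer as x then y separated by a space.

449 40

√126 → a₀=11, period (4,2,4,22); ℓ=4 even so k=3
i=0: a=11 ⇒ p=11, q=1
i=1: a=4 ⇒ p=45, q=4
i=2: a=2 ⇒ p=101, q=9
i=3: a=4 ⇒ p=449, q=40
(x₁, y₁) = (449, 40);  449² − 126·40² = 1 ✓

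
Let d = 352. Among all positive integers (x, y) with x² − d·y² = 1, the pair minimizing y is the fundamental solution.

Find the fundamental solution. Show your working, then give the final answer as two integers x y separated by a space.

√352 → a₀=18, period (1,3,5,9,5,3,1,36); ℓ=8 even so k=7
i=0: a=18 ⇒ p=18, q=1
…
i=3: a=5 ⇒ p=394, q=21
i=4: a=9 ⇒ p=3621, q=193
i=5: a=5 ⇒ p=18499, q=986
i=6: a=3 ⇒ p=59118, q=3151
i=7: a=1 ⇒ p=77617, q=4137
fundamental: x₁=77617, y₁=4137  (since 6024398689 − 352·17114769 = 1)

77617 4137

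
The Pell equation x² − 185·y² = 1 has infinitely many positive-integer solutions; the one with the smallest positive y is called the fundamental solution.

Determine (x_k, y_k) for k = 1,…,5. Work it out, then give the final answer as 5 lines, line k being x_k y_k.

√185 → a₀=13, period (1,1,1,1,26); ℓ=5 odd so k=9
a_0=13:  p_0=13·1+0=13,  q_0=13·0+1=1
…
a_2=1:  p_2=1·14+13=27,  q_2=1·1+1=2
…
a_4=1:  p_4=1·41+27=68,  q_4=1·3+2=5
…
a_6=1:  p_6=1·1809+68=1877,  q_6=1·133+5=138
…
a_8=1:  p_8=1·3686+1877=5563,  q_8=1·271+138=409
a_9=1:  p_9=1·5563+3686=9249,  q_9=1·409+271=680
(x₁, y₁) = (9249, 680);  9249² − 185·680² = 1 ✓
k=2:  x_2 = 9249·9249+185·680·680 = 171088001,  y_2 = 9249·680+680·9249 = 12578640
k=3:  x_3 = 9249·171088001+185·680·12578640 = 3164785833249,  y_3 = 9249·12578640+680·171088001 = 232679682040
k=4:  x_4 = 9249·3164785833249+185·680·232679682040 = 58542208172352001,  y_4 = 9249·232679682040+680·3164785833249 = 4304108745797280
k=5:  x_5 = 9249·58542208172352001+185·680·4304108745797280 = 1082913763607381481249,  y_5 = 9249·4304108745797280+680·58542208172352001 = 79617403347078403400

9249 680
171088001 12578640
3164785833249 232679682040
58542208172352001 4304108745797280
1082913763607381481249 79617403347078403400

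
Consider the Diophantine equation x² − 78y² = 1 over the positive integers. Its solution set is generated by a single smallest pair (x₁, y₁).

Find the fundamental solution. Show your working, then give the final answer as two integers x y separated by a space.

[8; 1,4,1,16] for √78; ℓ=4 ⇒ convergent index 3
k=0  a_k=8  p_k/q_k = 8/1
k=1  a_k=1  p_k/q_k = 9/1
k=2  a_k=4  p_k/q_k = 44/5
k=3  a_k=1  p_k/q_k = 53/6
(x₁, y₁) = (53, 6);  53² − 78·6² = 1 ✓

53 6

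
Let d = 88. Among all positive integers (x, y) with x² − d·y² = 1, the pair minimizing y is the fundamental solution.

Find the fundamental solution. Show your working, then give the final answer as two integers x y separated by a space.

197 21

[9; 2,1,1,1,2,18] for √88; ℓ=6 ⇒ convergent index 5
i=0: a=9 ⇒ p=9, q=1
…
i=3: a=1 ⇒ p=47, q=5
i=4: a=1 ⇒ p=75, q=8
i=5: a=2 ⇒ p=197, q=21
→ (197, 21).  Check: 197²=38809, 88·21²=38808, difference 1.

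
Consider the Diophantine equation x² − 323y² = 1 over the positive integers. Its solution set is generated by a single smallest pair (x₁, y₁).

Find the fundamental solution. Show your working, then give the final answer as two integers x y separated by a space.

√323 → a₀=17, period (1,34); ℓ=2 even so k=1
k=0  a_k=17  p_k/q_k = 17/1
k=1  a_k=1  p_k/q_k = 18/1
(x₁, y₁) = (18, 1);  18² − 323·1² = 1 ✓

18 1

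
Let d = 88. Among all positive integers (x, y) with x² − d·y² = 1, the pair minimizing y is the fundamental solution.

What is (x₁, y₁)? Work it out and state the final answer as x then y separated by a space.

√88 = [9; 2,1,1,1,2,18, …], period ℓ=6 (even) → k=5
a_0=9:  p_0=9·1+0=9,  q_0=9·0+1=1
a_1=2:  p_1=2·9+1=19,  q_1=2·1+0=2
a_2=1:  p_2=1·19+9=28,  q_2=1·2+1=3
a_3=1:  p_3=1·28+19=47,  q_3=1·3+2=5
a_4=1:  p_4=1·47+28=75,  q_4=1·5+3=8
a_5=2:  p_5=2·75+47=197,  q_5=2·8+5=21
(x₁, y₁) = (197, 21);  197² − 88·21² = 1 ✓

197 21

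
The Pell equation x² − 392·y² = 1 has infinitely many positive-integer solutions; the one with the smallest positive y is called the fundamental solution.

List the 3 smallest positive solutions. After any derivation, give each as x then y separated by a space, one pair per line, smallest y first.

[19; 1,3,1,38] for √392; ℓ=4 ⇒ convergent index 3
a_0=19:  p_0=19·1+0=19,  q_0=19·0+1=1
…
a_2=3:  p_2=3·20+19=79,  q_2=3·1+1=4
a_3=1:  p_3=1·79+20=99,  q_3=1·4+1=5
(x₁, y₁) = (99, 5);  99² − 392·5² = 1 ✓
k=2:  x_2 = 99·99+392·5·5 = 19601,  y_2 = 99·5+5·99 = 990
k=3:  x_3 = 99·19601+392·5·990 = 3880899,  y_3 = 99·990+5·19601 = 196015

99 5
19601 990
3880899 196015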